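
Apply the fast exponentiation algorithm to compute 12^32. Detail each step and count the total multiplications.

Computing 12^32 by squaring (build up from 12^1; each line after the first costs one multiplication):

12^1 = 12
12^2 = (12^1)^2 = 12^2 = 144
12^4 = (12^2)^2 = 144^2 = 20736
12^8 = (12^4)^2 = 20736^2 = 429981696
12^16 = (12^8)^2 = 429981696^2 = 184884258895036416
12^32 = (12^16)^2 = 184884258895036416^2 = 34182189187166852111368841966125056

Result: 34182189187166852111368841966125056
Multiplications needed: 5 (5 lines after 12^1)

12^32 = 34182189187166852111368841966125056. Using exponentiation by squaring, this requires 5 multiplications. The key idea: if the exponent is even, square the half-power; if odd, multiply by the base once.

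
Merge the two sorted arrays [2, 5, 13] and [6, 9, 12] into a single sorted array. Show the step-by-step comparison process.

Merging process:

Compare 2 vs 6: take 2 from left. Merged: [2]
Compare 5 vs 6: take 5 from left. Merged: [2, 5]
Compare 13 vs 6: take 6 from right. Merged: [2, 5, 6]
Compare 13 vs 9: take 9 from right. Merged: [2, 5, 6, 9]
Compare 13 vs 12: take 12 from right. Merged: [2, 5, 6, 9, 12]
Append remaining from left: [13]. Merged: [2, 5, 6, 9, 12, 13]

Final merged array: [2, 5, 6, 9, 12, 13]
Total comparisons: 5

The merged array is [2, 5, 6, 9, 12, 13], requiring 5 comparisons. The merge step runs in O(n) time where n is the total number of elements.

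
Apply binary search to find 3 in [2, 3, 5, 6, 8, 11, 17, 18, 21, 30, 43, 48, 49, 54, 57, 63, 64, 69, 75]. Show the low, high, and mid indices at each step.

Binary search for 3 in [2, 3, 5, 6, 8, 11, 17, 18, 21, 30, 43, 48, 49, 54, 57, 63, 64, 69, 75]:

lo=0, hi=18, mid=9, arr[mid]=30 -> 30 > 3, search left half
lo=0, hi=8, mid=4, arr[mid]=8 -> 8 > 3, search left half
lo=0, hi=3, mid=1, arr[mid]=3 -> Found target at index 1!

Binary search finds 3 at index 1 after 3 comparisons. The search repeatedly halves the search space by comparing with the middle element.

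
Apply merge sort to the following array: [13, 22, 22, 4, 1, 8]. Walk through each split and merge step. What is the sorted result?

Merge sort trace:

Split: [13, 22, 22, 4, 1, 8] -> [13, 22, 22] and [4, 1, 8]
  Split: [13, 22, 22] -> [13] and [22, 22]
    Split: [22, 22] -> [22] and [22]
    Merge: [22] + [22] -> [22, 22]
  Merge: [13] + [22, 22] -> [13, 22, 22]
  Split: [4, 1, 8] -> [4] and [1, 8]
    Split: [1, 8] -> [1] and [8]
    Merge: [1] + [8] -> [1, 8]
  Merge: [4] + [1, 8] -> [1, 4, 8]
Merge: [13, 22, 22] + [1, 4, 8] -> [1, 4, 8, 13, 22, 22]

Final sorted array: [1, 4, 8, 13, 22, 22]

The merge sort proceeds by recursively splitting the array and merging sorted halves.
After all merges, the sorted array is [1, 4, 8, 13, 22, 22].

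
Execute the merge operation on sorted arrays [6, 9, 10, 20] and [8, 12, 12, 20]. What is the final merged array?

Merging process:

Compare 6 vs 8: take 6 from left. Merged: [6]
Compare 9 vs 8: take 8 from right. Merged: [6, 8]
Compare 9 vs 12: take 9 from left. Merged: [6, 8, 9]
Compare 10 vs 12: take 10 from left. Merged: [6, 8, 9, 10]
Compare 20 vs 12: take 12 from right. Merged: [6, 8, 9, 10, 12]
Compare 20 vs 12: take 12 from right. Merged: [6, 8, 9, 10, 12, 12]
Compare 20 vs 20: take 20 from left. Merged: [6, 8, 9, 10, 12, 12, 20]
Append remaining from right: [20]. Merged: [6, 8, 9, 10, 12, 12, 20, 20]

Final merged array: [6, 8, 9, 10, 12, 12, 20, 20]
Total comparisons: 7

The merged array is [6, 8, 9, 10, 12, 12, 20, 20], requiring 7 comparisons. The merge step runs in O(n) time where n is the total number of elements.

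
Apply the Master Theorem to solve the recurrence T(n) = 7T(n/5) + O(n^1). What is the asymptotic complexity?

Master Theorem for T(n) = 7T(n/5) + O(n^1):

a = 7, b = 5, c = 1
log_b(a) = log_5(7) = 1.2091

Case 1: c = 1 < log_5(7) = 1.2091
T(n) = O(n^(log_5 7))

For T(n) = 7T(n/5) + O(n^1): log_5(7) = 1.2091. This is Case 1 of the Master Theorem (c < log_b(a), work dominated by leaves), giving O(n^(log_5 7)).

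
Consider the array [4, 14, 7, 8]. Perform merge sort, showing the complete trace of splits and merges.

Merge sort trace:

Split: [4, 14, 7, 8] -> [4, 14] and [7, 8]
  Split: [4, 14] -> [4] and [14]
  Merge: [4] + [14] -> [4, 14]
  Split: [7, 8] -> [7] and [8]
  Merge: [7] + [8] -> [7, 8]
Merge: [4, 14] + [7, 8] -> [4, 7, 8, 14]

Final sorted array: [4, 7, 8, 14]

The merge sort proceeds by recursively splitting the array and merging sorted halves.
After all merges, the sorted array is [4, 7, 8, 14].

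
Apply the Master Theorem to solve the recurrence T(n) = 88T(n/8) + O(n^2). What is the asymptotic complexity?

Master Theorem for T(n) = 88T(n/8) + O(n^2):

a = 88, b = 8, c = 2
log_b(a) = log_8(88) = 2.1531

Case 1: c = 2 < log_8(88) = 2.1531
T(n) = O(n^(log_8 88))

For T(n) = 88T(n/8) + O(n^2): log_8(88) = 2.1531. This is Case 1 of the Master Theorem (c < log_b(a), work dominated by leaves), giving O(n^(log_8 88)).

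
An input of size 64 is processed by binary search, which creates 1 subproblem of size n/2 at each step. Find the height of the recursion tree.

For divide and conquer with division factor 2:

Problem sizes at each level:
Level 0: 64
Level 1: 32
Level 2: 16
Level 3: 8
Level 4: 4
Level 5: 2
Level 6: 1

The root is level 0 and the size-1 base case is level 6 (the tree spans levels 0 through 6, i.e. 7 levels counting the root), so the depth is the number of divisions: log_2(64) = 6

The recursion tree depth is log_2(64) = 6. At each level, the problem size is divided by 2, so it takes 6 divisions to reduce to a base case of size 1. The algorithm makes 1 recursive call at each level.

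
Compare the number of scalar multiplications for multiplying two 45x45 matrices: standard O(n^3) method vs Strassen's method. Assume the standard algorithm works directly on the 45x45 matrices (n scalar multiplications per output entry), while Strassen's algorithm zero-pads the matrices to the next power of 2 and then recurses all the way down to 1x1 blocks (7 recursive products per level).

Matrix multiplication for 45x45 matrices:

Strassen's algorithm requires power-of-2 dimensions. Pad 45x45 to 64x64 (next power of 2).

Standard algorithm: 45^3 = 91125 multiplications
Strassen's algorithm: 7^(log2(64)) = 7^6 = 117649 multiplications
Difference: 91125 - 117649 = -26524 (Strassen uses MORE here due to padding overhead — for small or just-over-power-of-2 n, padding can outweigh the per-level savings)

Standard: 91125 multiplications (45^3). Strassen: 117649 multiplications (7^6, after padding to 64x64). Strassen reduces 8 recursive multiplications to 7 at each level.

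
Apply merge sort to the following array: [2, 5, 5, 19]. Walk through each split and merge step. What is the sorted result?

Merge sort trace:

Split: [2, 5, 5, 19] -> [2, 5] and [5, 19]
  Split: [2, 5] -> [2] and [5]
  Merge: [2] + [5] -> [2, 5]
  Split: [5, 19] -> [5] and [19]
  Merge: [5] + [19] -> [5, 19]
Merge: [2, 5] + [5, 19] -> [2, 5, 5, 19]

Final sorted array: [2, 5, 5, 19]

The merge sort proceeds by recursively splitting the array and merging sorted halves.
After all merges, the sorted array is [2, 5, 5, 19].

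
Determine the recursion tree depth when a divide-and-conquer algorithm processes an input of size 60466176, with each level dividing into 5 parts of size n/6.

For divide and conquer with division factor 6:

Problem sizes at each level:
Level 0: 60466176
Level 1: 10077696
Level 2: 1679616
Level 3: 279936
Level 4: 46656
Level 5: 7776
Level 6: 1296
Level 7: 216
Level 8: 36
Level 9: 6
Level 10: 1

The root is level 0 and the size-1 base case is level 10 (the tree spans levels 0 through 10, i.e. 11 levels counting the root), so the depth is the number of divisions: log_6(60466176) = 10

The recursion tree depth is log_6(60466176) = 10. At each level, the problem size is divided by 6, so it takes 10 divisions to reduce to a base case of size 1. The algorithm makes 5 recursive calls at each level.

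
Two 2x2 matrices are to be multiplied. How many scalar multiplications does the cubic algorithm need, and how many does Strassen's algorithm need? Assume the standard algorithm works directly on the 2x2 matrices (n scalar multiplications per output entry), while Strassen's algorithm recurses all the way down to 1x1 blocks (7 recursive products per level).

Matrix multiplication for 2x2 matrices:

Standard algorithm: 2^3 = 8 multiplications
Strassen's algorithm: 7^(log2(2)) = 7^1 = 7 multiplications
Savings: 8 - 7 = 1 multiplications

Standard: 8 multiplications (2^3). Strassen: 7 multiplications (7^1). Strassen reduces 8 recursive multiplications to 7 at each level.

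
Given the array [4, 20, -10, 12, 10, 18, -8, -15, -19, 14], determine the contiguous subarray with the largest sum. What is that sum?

Using Kadane's algorithm on [4, 20, -10, 12, 10, 18, -8, -15, -19, 14]:

Scanning through the array:
Position 1 (value 20): max_ending_here = 24, max_so_far = 24
Position 2 (value -10): max_ending_here = 14, max_so_far = 24
Position 3 (value 12): max_ending_here = 26, max_so_far = 26
Position 4 (value 10): max_ending_here = 36, max_so_far = 36
Position 5 (value 18): max_ending_here = 54, max_so_far = 54
Position 6 (value -8): max_ending_here = 46, max_so_far = 54
Position 7 (value -15): max_ending_here = 31, max_so_far = 54
Position 8 (value -19): max_ending_here = 12, max_so_far = 54
Position 9 (value 14): max_ending_here = 26, max_so_far = 54

Maximum subarray: [4, 20, -10, 12, 10, 18]
Maximum sum: 54

The maximum subarray is [4, 20, -10, 12, 10, 18] with sum 54. This subarray runs from index 0 to index 5.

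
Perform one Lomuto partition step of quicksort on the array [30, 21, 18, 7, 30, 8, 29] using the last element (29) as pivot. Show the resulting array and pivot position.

Lomuto partition with pivot = 29:

Initial array: [30, 21, 18, 7, 30, 8, 29]

arr[0]=30 > 29: no swap
arr[1]=21 <= 29: swap with position 0, array becomes [21, 30, 18, 7, 30, 8, 29]
arr[2]=18 <= 29: swap with position 1, array becomes [21, 18, 30, 7, 30, 8, 29]
arr[3]=7 <= 29: swap with position 2, array becomes [21, 18, 7, 30, 30, 8, 29]
arr[4]=30 > 29: no swap
arr[5]=8 <= 29: swap with position 3, array becomes [21, 18, 7, 8, 30, 30, 29]

Place pivot at position 4: [21, 18, 7, 8, 29, 30, 30]
Pivot position: 4

After partitioning with pivot 29, the array becomes [21, 18, 7, 8, 29, 30, 30]. The pivot is placed at index 4. All elements to the left of the pivot are <= 29, and all elements to the right are > 29.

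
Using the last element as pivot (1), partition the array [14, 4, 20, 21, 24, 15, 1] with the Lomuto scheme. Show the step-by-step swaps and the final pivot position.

Lomuto partition with pivot = 1:

Initial array: [14, 4, 20, 21, 24, 15, 1]

arr[0]=14 > 1: no swap
arr[1]=4 > 1: no swap
arr[2]=20 > 1: no swap
arr[3]=21 > 1: no swap
arr[4]=24 > 1: no swap
arr[5]=15 > 1: no swap

Place pivot at position 0: [1, 4, 20, 21, 24, 15, 14]
Pivot position: 0

After partitioning with pivot 1, the array becomes [1, 4, 20, 21, 24, 15, 14]. The pivot is placed at index 0. All elements to the left of the pivot are <= 1, and all elements to the right are > 1.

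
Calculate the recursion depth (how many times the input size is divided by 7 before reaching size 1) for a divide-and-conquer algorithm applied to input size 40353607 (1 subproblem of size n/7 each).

For divide and conquer with division factor 7:

Problem sizes at each level:
Level 0: 40353607
Level 1: 5764801
Level 2: 823543
Level 3: 117649
Level 4: 16807
Level 5: 2401
Level 6: 343
Level 7: 49
Level 8: 7
Level 9: 1

The root is level 0 and the size-1 base case is level 9 (the tree spans levels 0 through 9, i.e. 10 levels counting the root), so the depth is the number of divisions: log_7(40353607) = 9

The recursion tree depth is log_7(40353607) = 9. At each level, the problem size is divided by 7, so it takes 9 divisions to reduce to a base case of size 1. The algorithm makes 1 recursive call at each level.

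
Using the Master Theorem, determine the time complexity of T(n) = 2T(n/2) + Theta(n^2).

Master Theorem for T(n) = 2T(n/2) + O(n^2):

a = 2, b = 2, c = 2
log_b(a) = log_2(2) = 1.0000

Case 3: c = 2 > log_2(2) = 1.0000
T(n) = O(n^2) = O(n^2)

For T(n) = 2T(n/2) + O(n^2): log_2(2) = 1.0000. This is Case 3 of the Master Theorem (c > log_b(a), work dominated by root), giving O(n^2).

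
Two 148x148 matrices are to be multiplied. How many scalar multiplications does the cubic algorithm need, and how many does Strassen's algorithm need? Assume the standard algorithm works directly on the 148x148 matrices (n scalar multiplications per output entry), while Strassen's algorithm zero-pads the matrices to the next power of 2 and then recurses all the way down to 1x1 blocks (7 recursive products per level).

Matrix multiplication for 148x148 matrices:

Strassen's algorithm requires power-of-2 dimensions. Pad 148x148 to 256x256 (next power of 2).

Standard algorithm: 148^3 = 3241792 multiplications
Strassen's algorithm: 7^(log2(256)) = 7^8 = 5764801 multiplications
Difference: 3241792 - 5764801 = -2523009 (Strassen uses MORE here due to padding overhead — for small or just-over-power-of-2 n, padding can outweigh the per-level savings)

Standard: 3241792 multiplications (148^3). Strassen: 5764801 multiplications (7^8, after padding to 256x256). Strassen reduces 8 recursive multiplications to 7 at each level.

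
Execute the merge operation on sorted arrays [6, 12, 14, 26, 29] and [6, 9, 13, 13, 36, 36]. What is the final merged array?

Merging process:

Compare 6 vs 6: take 6 from left. Merged: [6]
Compare 12 vs 6: take 6 from right. Merged: [6, 6]
Compare 12 vs 9: take 9 from right. Merged: [6, 6, 9]
Compare 12 vs 13: take 12 from left. Merged: [6, 6, 9, 12]
Compare 14 vs 13: take 13 from right. Merged: [6, 6, 9, 12, 13]
Compare 14 vs 13: take 13 from right. Merged: [6, 6, 9, 12, 13, 13]
Compare 14 vs 36: take 14 from left. Merged: [6, 6, 9, 12, 13, 13, 14]
Compare 26 vs 36: take 26 from left. Merged: [6, 6, 9, 12, 13, 13, 14, 26]
Compare 29 vs 36: take 29 from left. Merged: [6, 6, 9, 12, 13, 13, 14, 26, 29]
Append remaining from right: [36, 36]. Merged: [6, 6, 9, 12, 13, 13, 14, 26, 29, 36, 36]

Final merged array: [6, 6, 9, 12, 13, 13, 14, 26, 29, 36, 36]
Total comparisons: 9

The merged array is [6, 6, 9, 12, 13, 13, 14, 26, 29, 36, 36], requiring 9 comparisons. The merge step runs in O(n) time where n is the total number of elements.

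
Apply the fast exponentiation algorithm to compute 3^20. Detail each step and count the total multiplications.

Computing 3^20 by squaring (build up from 3^1; each line after the first costs one multiplication):

3^1 = 3
3^2 = (3^1)^2 = 3^2 = 9
3^4 = (3^2)^2 = 9^2 = 81
3^5 = 3 * 3^4 = 3 * 81 = 243
3^10 = (3^5)^2 = 243^2 = 59049
3^20 = (3^10)^2 = 59049^2 = 3486784401

Result: 3486784401
Multiplications needed: 5 (5 lines after 3^1)

3^20 = 3486784401. Using exponentiation by squaring, this requires 5 multiplications. The key idea: if the exponent is even, square the half-power; if odd, multiply by the base once.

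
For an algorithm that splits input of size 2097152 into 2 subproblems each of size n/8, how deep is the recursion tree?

For divide and conquer with division factor 8:

Problem sizes at each level:
Level 0: 2097152
Level 1: 262144
Level 2: 32768
Level 3: 4096
Level 4: 512
Level 5: 64
Level 6: 8
Level 7: 1

The root is level 0 and the size-1 base case is level 7 (the tree spans levels 0 through 7, i.e. 8 levels counting the root), so the depth is the number of divisions: log_8(2097152) = 7

The recursion tree depth is log_8(2097152) = 7. At each level, the problem size is divided by 8, so it takes 7 divisions to reduce to a base case of size 1. The algorithm makes 2 recursive calls at each level.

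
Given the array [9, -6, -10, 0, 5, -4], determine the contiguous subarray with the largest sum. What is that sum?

Using Kadane's algorithm on [9, -6, -10, 0, 5, -4]:

Scanning through the array:
Position 1 (value -6): max_ending_here = 3, max_so_far = 9
Position 2 (value -10): max_ending_here = -7, max_so_far = 9
Position 3 (value 0): max_ending_here = 0, max_so_far = 9
Position 4 (value 5): max_ending_here = 5, max_so_far = 9
Position 5 (value -4): max_ending_here = 1, max_so_far = 9

Maximum subarray: [9]
Maximum sum: 9

The maximum subarray is [9] with sum 9. This subarray runs from index 0 to index 0.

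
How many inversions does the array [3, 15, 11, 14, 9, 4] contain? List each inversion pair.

Finding inversions in [3, 15, 11, 14, 9, 4]:

(1, 2): arr[1]=15 > arr[2]=11
(1, 3): arr[1]=15 > arr[3]=14
(1, 4): arr[1]=15 > arr[4]=9
(1, 5): arr[1]=15 > arr[5]=4
(2, 4): arr[2]=11 > arr[4]=9
(2, 5): arr[2]=11 > arr[5]=4
(3, 4): arr[3]=14 > arr[4]=9
(3, 5): arr[3]=14 > arr[5]=4
(4, 5): arr[4]=9 > arr[5]=4

Total inversions: 9

The array has 9 inversion(s): (1,2), (1,3), (1,4), (1,5), (2,4), (2,5), (3,4), (3,5), (4,5). Each pair (i,j) satisfies i < j and arr[i] > arr[j].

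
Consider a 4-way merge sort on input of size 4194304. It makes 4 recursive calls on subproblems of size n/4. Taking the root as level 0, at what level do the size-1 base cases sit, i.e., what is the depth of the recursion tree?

For divide and conquer with division factor 4:

Problem sizes at each level:
Level 0: 4194304
Level 1: 1048576
Level 2: 262144
Level 3: 65536
Level 4: 16384
Level 5: 4096
Level 6: 1024
Level 7: 256
Level 8: 64
Level 9: 16
Level 10: 4
Level 11: 1

The root is level 0 and the size-1 base case is level 11 (the tree spans levels 0 through 11, i.e. 12 levels counting the root), so the depth is the number of divisions: log_4(4194304) = 11

The recursion tree depth is log_4(4194304) = 11. At each level, the problem size is divided by 4, so it takes 11 divisions to reduce to a base case of size 1. The algorithm makes 4 recursive calls at each level.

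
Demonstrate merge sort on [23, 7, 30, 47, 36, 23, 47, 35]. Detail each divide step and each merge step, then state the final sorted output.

Merge sort trace:

Split: [23, 7, 30, 47, 36, 23, 47, 35] -> [23, 7, 30, 47] and [36, 23, 47, 35]
  Split: [23, 7, 30, 47] -> [23, 7] and [30, 47]
    Split: [23, 7] -> [23] and [7]
    Merge: [23] + [7] -> [7, 23]
    Split: [30, 47] -> [30] and [47]
    Merge: [30] + [47] -> [30, 47]
  Merge: [7, 23] + [30, 47] -> [7, 23, 30, 47]
  Split: [36, 23, 47, 35] -> [36, 23] and [47, 35]
    Split: [36, 23] -> [36] and [23]
    Merge: [36] + [23] -> [23, 36]
    Split: [47, 35] -> [47] and [35]
    Merge: [47] + [35] -> [35, 47]
  Merge: [23, 36] + [35, 47] -> [23, 35, 36, 47]
Merge: [7, 23, 30, 47] + [23, 35, 36, 47] -> [7, 23, 23, 30, 35, 36, 47, 47]

Final sorted array: [7, 23, 23, 30, 35, 36, 47, 47]

The merge sort proceeds by recursively splitting the array and merging sorted halves.
After all merges, the sorted array is [7, 23, 23, 30, 35, 36, 47, 47].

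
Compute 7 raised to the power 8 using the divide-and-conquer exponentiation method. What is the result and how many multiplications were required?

Computing 7^8 by squaring (build up from 7^1; each line after the first costs one multiplication):

7^1 = 7
7^2 = (7^1)^2 = 7^2 = 49
7^4 = (7^2)^2 = 49^2 = 2401
7^8 = (7^4)^2 = 2401^2 = 5764801

Result: 5764801
Multiplications needed: 3 (3 lines after 7^1)

7^8 = 5764801. Using exponentiation by squaring, this requires 3 multiplications. The key idea: if the exponent is even, square the half-power; if odd, multiply by the base once.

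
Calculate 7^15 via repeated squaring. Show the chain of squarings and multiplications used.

Computing 7^15 by squaring (build up from 7^1; each line after the first costs one multiplication):

7^1 = 7
7^2 = (7^1)^2 = 7^2 = 49
7^3 = 7 * 7^2 = 7 * 49 = 343
7^6 = (7^3)^2 = 343^2 = 117649
7^7 = 7 * 7^6 = 7 * 117649 = 823543
7^14 = (7^7)^2 = 823543^2 = 678223072849
7^15 = 7 * 7^14 = 7 * 678223072849 = 4747561509943

Result: 4747561509943
Multiplications needed: 6 (6 lines after 7^1)

7^15 = 4747561509943. Using exponentiation by squaring, this requires 6 multiplications. The key idea: if the exponent is even, square the half-power; if odd, multiply by the base once.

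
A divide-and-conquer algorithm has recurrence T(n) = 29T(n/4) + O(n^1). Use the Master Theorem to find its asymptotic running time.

Master Theorem for T(n) = 29T(n/4) + O(n^1):

a = 29, b = 4, c = 1
log_b(a) = log_4(29) = 2.4290

Case 1: c = 1 < log_4(29) = 2.4290
T(n) = O(n^(log_4 29))

For T(n) = 29T(n/4) + O(n^1): log_4(29) = 2.4290. This is Case 1 of the Master Theorem (c < log_b(a), work dominated by leaves), giving O(n^(log_4 29)).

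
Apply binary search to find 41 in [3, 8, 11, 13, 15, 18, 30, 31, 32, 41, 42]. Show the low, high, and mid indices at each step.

Binary search for 41 in [3, 8, 11, 13, 15, 18, 30, 31, 32, 41, 42]:

lo=0, hi=10, mid=5, arr[mid]=18 -> 18 < 41, search right half
lo=6, hi=10, mid=8, arr[mid]=32 -> 32 < 41, search right half
lo=9, hi=10, mid=9, arr[mid]=41 -> Found target at index 9!

Binary search finds 41 at index 9 after 3 comparisons. The search repeatedly halves the search space by comparing with the middle element.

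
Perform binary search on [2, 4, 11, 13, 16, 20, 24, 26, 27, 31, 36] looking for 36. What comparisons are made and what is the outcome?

Binary search for 36 in [2, 4, 11, 13, 16, 20, 24, 26, 27, 31, 36]:

lo=0, hi=10, mid=5, arr[mid]=20 -> 20 < 36, search right half
lo=6, hi=10, mid=8, arr[mid]=27 -> 27 < 36, search right half
lo=9, hi=10, mid=9, arr[mid]=31 -> 31 < 36, search right half
lo=10, hi=10, mid=10, arr[mid]=36 -> Found target at index 10!

Binary search finds 36 at index 10 after 4 comparisons. The search repeatedly halves the search space by comparing with the middle element.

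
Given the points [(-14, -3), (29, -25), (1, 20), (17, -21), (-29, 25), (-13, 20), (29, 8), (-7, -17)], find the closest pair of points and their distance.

Computing all pairwise distances among 8 points:

d((-14, -3), (29, -25)) = 48.3011
d((-14, -3), (1, 20)) = 27.4591
d((-14, -3), (17, -21)) = 35.8469
d((-14, -3), (-29, 25)) = 31.7648
d((-14, -3), (-13, 20)) = 23.0217
d((-14, -3), (29, 8)) = 44.3847
d((-14, -3), (-7, -17)) = 15.6525
d((29, -25), (1, 20)) = 53.0
d((29, -25), (17, -21)) = 12.6491 <-- minimum
d((29, -25), (-29, 25)) = 76.5768
d((29, -25), (-13, 20)) = 61.5549
d((29, -25), (29, 8)) = 33.0
d((29, -25), (-7, -17)) = 36.8782
d((1, 20), (17, -21)) = 44.0114
d((1, 20), (-29, 25)) = 30.4138
d((1, 20), (-13, 20)) = 14.0
d((1, 20), (29, 8)) = 30.4631
d((1, 20), (-7, -17)) = 37.855
d((17, -21), (-29, 25)) = 65.0538
d((17, -21), (-13, 20)) = 50.8035
d((17, -21), (29, 8)) = 31.3847
d((17, -21), (-7, -17)) = 24.3311
d((-29, 25), (-13, 20)) = 16.7631
d((-29, 25), (29, 8)) = 60.4401
d((-29, 25), (-7, -17)) = 47.4131
d((-13, 20), (29, 8)) = 43.6807
d((-13, 20), (-7, -17)) = 37.4833
d((29, 8), (-7, -17)) = 43.8292

Closest pair: (29, -25) and (17, -21) with distance 12.6491

The closest pair is (29, -25) and (17, -21) with Euclidean distance 12.6491. For 8 points, brute-force pairwise comparison is shown above. For large n, the divide-and-conquer algorithm (sort by x, recurse on halves, check the dividing strip) achieves O(n log n).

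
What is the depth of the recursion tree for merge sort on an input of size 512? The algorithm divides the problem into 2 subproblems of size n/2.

For divide and conquer with division factor 2:

Problem sizes at each level:
Level 0: 512
Level 1: 256
Level 2: 128
Level 3: 64
Level 4: 32
Level 5: 16
Level 6: 8
Level 7: 4
Level 8: 2
Level 9: 1

The root is level 0 and the size-1 base case is level 9 (the tree spans levels 0 through 9, i.e. 10 levels counting the root), so the depth is the number of divisions: log_2(512) = 9

The recursion tree depth is log_2(512) = 9. At each level, the problem size is divided by 2, so it takes 9 divisions to reduce to a base case of size 1. The algorithm makes 2 recursive calls at each level.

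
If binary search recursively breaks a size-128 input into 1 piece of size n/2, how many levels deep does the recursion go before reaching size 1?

For divide and conquer with division factor 2:

Problem sizes at each level:
Level 0: 128
Level 1: 64
Level 2: 32
Level 3: 16
Level 4: 8
Level 5: 4
Level 6: 2
Level 7: 1

The root is level 0 and the size-1 base case is level 7 (the tree spans levels 0 through 7, i.e. 8 levels counting the root), so the depth is the number of divisions: log_2(128) = 7

The recursion tree depth is log_2(128) = 7. At each level, the problem size is divided by 2, so it takes 7 divisions to reduce to a base case of size 1. The algorithm makes 1 recursive call at each level.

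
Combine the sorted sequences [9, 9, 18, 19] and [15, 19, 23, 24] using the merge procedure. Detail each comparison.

Merging process:

Compare 9 vs 15: take 9 from left. Merged: [9]
Compare 9 vs 15: take 9 from left. Merged: [9, 9]
Compare 18 vs 15: take 15 from right. Merged: [9, 9, 15]
Compare 18 vs 19: take 18 from left. Merged: [9, 9, 15, 18]
Compare 19 vs 19: take 19 from left. Merged: [9, 9, 15, 18, 19]
Append remaining from right: [19, 23, 24]. Merged: [9, 9, 15, 18, 19, 19, 23, 24]

Final merged array: [9, 9, 15, 18, 19, 19, 23, 24]
Total comparisons: 5

The merged array is [9, 9, 15, 18, 19, 19, 23, 24], requiring 5 comparisons. The merge step runs in O(n) time where n is the total number of elements.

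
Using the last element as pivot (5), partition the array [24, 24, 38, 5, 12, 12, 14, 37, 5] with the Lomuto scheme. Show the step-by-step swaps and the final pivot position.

Lomuto partition with pivot = 5:

Initial array: [24, 24, 38, 5, 12, 12, 14, 37, 5]

arr[0]=24 > 5: no swap
arr[1]=24 > 5: no swap
arr[2]=38 > 5: no swap
arr[3]=5 <= 5: swap with position 0, array becomes [5, 24, 38, 24, 12, 12, 14, 37, 5]
arr[4]=12 > 5: no swap
arr[5]=12 > 5: no swap
arr[6]=14 > 5: no swap
arr[7]=37 > 5: no swap

Place pivot at position 1: [5, 5, 38, 24, 12, 12, 14, 37, 24]
Pivot position: 1

After partitioning with pivot 5, the array becomes [5, 5, 38, 24, 12, 12, 14, 37, 24]. The pivot is placed at index 1. All elements to the left of the pivot are <= 5, and all elements to the right are > 5.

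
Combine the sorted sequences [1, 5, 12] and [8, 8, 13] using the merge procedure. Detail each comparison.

Merging process:

Compare 1 vs 8: take 1 from left. Merged: [1]
Compare 5 vs 8: take 5 from left. Merged: [1, 5]
Compare 12 vs 8: take 8 from right. Merged: [1, 5, 8]
Compare 12 vs 8: take 8 from right. Merged: [1, 5, 8, 8]
Compare 12 vs 13: take 12 from left. Merged: [1, 5, 8, 8, 12]
Append remaining from right: [13]. Merged: [1, 5, 8, 8, 12, 13]

Final merged array: [1, 5, 8, 8, 12, 13]
Total comparisons: 5

The merged array is [1, 5, 8, 8, 12, 13], requiring 5 comparisons. The merge step runs in O(n) time where n is the total number of elements.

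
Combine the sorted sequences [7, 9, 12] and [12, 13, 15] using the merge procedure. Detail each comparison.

Merging process:

Compare 7 vs 12: take 7 from left. Merged: [7]
Compare 9 vs 12: take 9 from left. Merged: [7, 9]
Compare 12 vs 12: take 12 from left. Merged: [7, 9, 12]
Append remaining from right: [12, 13, 15]. Merged: [7, 9, 12, 12, 13, 15]

Final merged array: [7, 9, 12, 12, 13, 15]
Total comparisons: 3

The merged array is [7, 9, 12, 12, 13, 15], requiring 3 comparisons. The merge step runs in O(n) time where n is the total number of elements.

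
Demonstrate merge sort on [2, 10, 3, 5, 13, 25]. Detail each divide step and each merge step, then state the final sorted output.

Merge sort trace:

Split: [2, 10, 3, 5, 13, 25] -> [2, 10, 3] and [5, 13, 25]
  Split: [2, 10, 3] -> [2] and [10, 3]
    Split: [10, 3] -> [10] and [3]
    Merge: [10] + [3] -> [3, 10]
  Merge: [2] + [3, 10] -> [2, 3, 10]
  Split: [5, 13, 25] -> [5] and [13, 25]
    Split: [13, 25] -> [13] and [25]
    Merge: [13] + [25] -> [13, 25]
  Merge: [5] + [13, 25] -> [5, 13, 25]
Merge: [2, 3, 10] + [5, 13, 25] -> [2, 3, 5, 10, 13, 25]

Final sorted array: [2, 3, 5, 10, 13, 25]

The merge sort proceeds by recursively splitting the array and merging sorted halves.
After all merges, the sorted array is [2, 3, 5, 10, 13, 25].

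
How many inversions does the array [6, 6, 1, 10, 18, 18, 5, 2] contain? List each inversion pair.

Finding inversions in [6, 6, 1, 10, 18, 18, 5, 2]:

(0, 2): arr[0]=6 > arr[2]=1
(0, 6): arr[0]=6 > arr[6]=5
(0, 7): arr[0]=6 > arr[7]=2
(1, 2): arr[1]=6 > arr[2]=1
(1, 6): arr[1]=6 > arr[6]=5
(1, 7): arr[1]=6 > arr[7]=2
(3, 6): arr[3]=10 > arr[6]=5
(3, 7): arr[3]=10 > arr[7]=2
(4, 6): arr[4]=18 > arr[6]=5
(4, 7): arr[4]=18 > arr[7]=2
(5, 6): arr[5]=18 > arr[6]=5
(5, 7): arr[5]=18 > arr[7]=2
(6, 7): arr[6]=5 > arr[7]=2

Total inversions: 13

The array has 13 inversion(s): (0,2), (0,6), (0,7), (1,2), (1,6), (1,7), (3,6), (3,7), (4,6), (4,7), (5,6), (5,7), (6,7). Each pair (i,j) satisfies i < j and arr[i] > arr[j].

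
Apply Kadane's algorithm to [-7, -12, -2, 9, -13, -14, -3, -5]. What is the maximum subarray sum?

Using Kadane's algorithm on [-7, -12, -2, 9, -13, -14, -3, -5]:

Scanning through the array:
Position 1 (value -12): max_ending_here = -12, max_so_far = -7
Position 2 (value -2): max_ending_here = -2, max_so_far = -2
Position 3 (value 9): max_ending_here = 9, max_so_far = 9
Position 4 (value -13): max_ending_here = -4, max_so_far = 9
Position 5 (value -14): max_ending_here = -14, max_so_far = 9
Position 6 (value -3): max_ending_here = -3, max_so_far = 9
Position 7 (value -5): max_ending_here = -5, max_so_far = 9

Maximum subarray: [9]
Maximum sum: 9

The maximum subarray is [9] with sum 9. This subarray runs from index 3 to index 3.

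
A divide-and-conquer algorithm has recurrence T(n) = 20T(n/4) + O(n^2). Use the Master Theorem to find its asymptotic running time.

Master Theorem for T(n) = 20T(n/4) + O(n^2):

a = 20, b = 4, c = 2
log_b(a) = log_4(20) = 2.1610

Case 1: c = 2 < log_4(20) = 2.1610
T(n) = O(n^(log_4 20))

For T(n) = 20T(n/4) + O(n^2): log_4(20) = 2.1610. This is Case 1 of the Master Theorem (c < log_b(a), work dominated by leaves), giving O(n^(log_4 20)).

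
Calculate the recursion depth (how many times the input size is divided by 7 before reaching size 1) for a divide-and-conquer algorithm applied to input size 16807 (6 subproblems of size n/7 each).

For divide and conquer with division factor 7:

Problem sizes at each level:
Level 0: 16807
Level 1: 2401
Level 2: 343
Level 3: 49
Level 4: 7
Level 5: 1

The root is level 0 and the size-1 base case is level 5 (the tree spans levels 0 through 5, i.e. 6 levels counting the root), so the depth is the number of divisions: log_7(16807) = 5

The recursion tree depth is log_7(16807) = 5. At each level, the problem size is divided by 7, so it takes 5 divisions to reduce to a base case of size 1. The algorithm makes 6 recursive calls at each level.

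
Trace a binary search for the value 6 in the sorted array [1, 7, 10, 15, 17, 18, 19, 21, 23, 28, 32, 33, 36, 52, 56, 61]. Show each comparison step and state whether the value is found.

Binary search for 6 in [1, 7, 10, 15, 17, 18, 19, 21, 23, 28, 32, 33, 36, 52, 56, 61]:

lo=0, hi=15, mid=7, arr[mid]=21 -> 21 > 6, search left half
lo=0, hi=6, mid=3, arr[mid]=15 -> 15 > 6, search left half
lo=0, hi=2, mid=1, arr[mid]=7 -> 7 > 6, search left half
lo=0, hi=0, mid=0, arr[mid]=1 -> 1 < 6, search right half
lo=1 > hi=0, target 6 not found

Binary search determines that 6 is not in the array after 4 comparisons. The search space was exhausted without finding the target.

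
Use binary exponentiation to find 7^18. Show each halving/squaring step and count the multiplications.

Computing 7^18 by squaring (build up from 7^1; each line after the first costs one multiplication):

7^1 = 7
7^2 = (7^1)^2 = 7^2 = 49
7^4 = (7^2)^2 = 49^2 = 2401
7^8 = (7^4)^2 = 2401^2 = 5764801
7^9 = 7 * 7^8 = 7 * 5764801 = 40353607
7^18 = (7^9)^2 = 40353607^2 = 1628413597910449

Result: 1628413597910449
Multiplications needed: 5 (5 lines after 7^1)

7^18 = 1628413597910449. Using exponentiation by squaring, this requires 5 multiplications. The key idea: if the exponent is even, square the half-power; if odd, multiply by the base once.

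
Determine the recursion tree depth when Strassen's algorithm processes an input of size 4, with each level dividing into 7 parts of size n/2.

For divide and conquer with division factor 2:

Problem sizes at each level:
Level 0: 4
Level 1: 2
Level 2: 1

The root is level 0 and the size-1 base case is level 2 (the tree spans levels 0 through 2, i.e. 3 levels counting the root), so the depth is the number of divisions: log_2(4) = 2

The recursion tree depth is log_2(4) = 2. At each level, the problem size is divided by 2, so it takes 2 divisions to reduce to a base case of size 1. The algorithm makes 7 recursive calls at each level.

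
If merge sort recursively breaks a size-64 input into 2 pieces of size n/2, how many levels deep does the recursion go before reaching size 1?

For divide and conquer with division factor 2:

Problem sizes at each level:
Level 0: 64
Level 1: 32
Level 2: 16
Level 3: 8
Level 4: 4
Level 5: 2
Level 6: 1

The root is level 0 and the size-1 base case is level 6 (the tree spans levels 0 through 6, i.e. 7 levels counting the root), so the depth is the number of divisions: log_2(64) = 6

The recursion tree depth is log_2(64) = 6. At each level, the problem size is divided by 2, so it takes 6 divisions to reduce to a base case of size 1. The algorithm makes 2 recursive calls at each level.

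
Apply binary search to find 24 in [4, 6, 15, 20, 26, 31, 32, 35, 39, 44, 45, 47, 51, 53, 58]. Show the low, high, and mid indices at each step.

Binary search for 24 in [4, 6, 15, 20, 26, 31, 32, 35, 39, 44, 45, 47, 51, 53, 58]:

lo=0, hi=14, mid=7, arr[mid]=35 -> 35 > 24, search left half
lo=0, hi=6, mid=3, arr[mid]=20 -> 20 < 24, search right half
lo=4, hi=6, mid=5, arr[mid]=31 -> 31 > 24, search left half
lo=4, hi=4, mid=4, arr[mid]=26 -> 26 > 24, search left half
lo=4 > hi=3, target 24 not found

Binary search determines that 24 is not in the array after 4 comparisons. The search space was exhausted without finding the target.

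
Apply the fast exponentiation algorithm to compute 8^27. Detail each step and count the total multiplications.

Computing 8^27 by squaring (build up from 8^1; each line after the first costs one multiplication):

8^1 = 8
8^2 = (8^1)^2 = 8^2 = 64
8^3 = 8 * 8^2 = 8 * 64 = 512
8^6 = (8^3)^2 = 512^2 = 262144
8^12 = (8^6)^2 = 262144^2 = 68719476736
8^13 = 8 * 8^12 = 8 * 68719476736 = 549755813888
8^26 = (8^13)^2 = 549755813888^2 = 302231454903657293676544
8^27 = 8 * 8^26 = 8 * 302231454903657293676544 = 2417851639229258349412352

Result: 2417851639229258349412352
Multiplications needed: 7 (7 lines after 8^1)

8^27 = 2417851639229258349412352. Using exponentiation by squaring, this requires 7 multiplications. The key idea: if the exponent is even, square the half-power; if odd, multiply by the base once.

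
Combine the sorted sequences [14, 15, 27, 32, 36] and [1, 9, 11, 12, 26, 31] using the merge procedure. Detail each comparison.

Merging process:

Compare 14 vs 1: take 1 from right. Merged: [1]
Compare 14 vs 9: take 9 from right. Merged: [1, 9]
Compare 14 vs 11: take 11 from right. Merged: [1, 9, 11]
Compare 14 vs 12: take 12 from right. Merged: [1, 9, 11, 12]
Compare 14 vs 26: take 14 from left. Merged: [1, 9, 11, 12, 14]
Compare 15 vs 26: take 15 from left. Merged: [1, 9, 11, 12, 14, 15]
Compare 27 vs 26: take 26 from right. Merged: [1, 9, 11, 12, 14, 15, 26]
Compare 27 vs 31: take 27 from left. Merged: [1, 9, 11, 12, 14, 15, 26, 27]
Compare 32 vs 31: take 31 from right. Merged: [1, 9, 11, 12, 14, 15, 26, 27, 31]
Append remaining from left: [32, 36]. Merged: [1, 9, 11, 12, 14, 15, 26, 27, 31, 32, 36]

Final merged array: [1, 9, 11, 12, 14, 15, 26, 27, 31, 32, 36]
Total comparisons: 9

The merged array is [1, 9, 11, 12, 14, 15, 26, 27, 31, 32, 36], requiring 9 comparisons. The merge step runs in O(n) time where n is the total number of elements.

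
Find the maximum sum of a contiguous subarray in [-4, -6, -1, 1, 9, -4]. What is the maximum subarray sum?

Using Kadane's algorithm on [-4, -6, -1, 1, 9, -4]:

Scanning through the array:
Position 1 (value -6): max_ending_here = -6, max_so_far = -4
Position 2 (value -1): max_ending_here = -1, max_so_far = -1
Position 3 (value 1): max_ending_here = 1, max_so_far = 1
Position 4 (value 9): max_ending_here = 10, max_so_far = 10
Position 5 (value -4): max_ending_here = 6, max_so_far = 10

Maximum subarray: [1, 9]
Maximum sum: 10

The maximum subarray is [1, 9] with sum 10. This subarray runs from index 3 to index 4.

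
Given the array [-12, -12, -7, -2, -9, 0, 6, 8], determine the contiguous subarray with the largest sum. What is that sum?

Using Kadane's algorithm on [-12, -12, -7, -2, -9, 0, 6, 8]:

Scanning through the array:
Position 1 (value -12): max_ending_here = -12, max_so_far = -12
Position 2 (value -7): max_ending_here = -7, max_so_far = -7
Position 3 (value -2): max_ending_here = -2, max_so_far = -2
Position 4 (value -9): max_ending_here = -9, max_so_far = -2
Position 5 (value 0): max_ending_here = 0, max_so_far = 0
Position 6 (value 6): max_ending_here = 6, max_so_far = 6
Position 7 (value 8): max_ending_here = 14, max_so_far = 14

Maximum subarray: [0, 6, 8]
Maximum sum: 14

The maximum subarray is [0, 6, 8] with sum 14. This subarray runs from index 5 to index 7.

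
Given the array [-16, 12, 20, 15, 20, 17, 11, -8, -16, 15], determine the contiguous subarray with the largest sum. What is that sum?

Using Kadane's algorithm on [-16, 12, 20, 15, 20, 17, 11, -8, -16, 15]:

Scanning through the array:
Position 1 (value 12): max_ending_here = 12, max_so_far = 12
Position 2 (value 20): max_ending_here = 32, max_so_far = 32
Position 3 (value 15): max_ending_here = 47, max_so_far = 47
Position 4 (value 20): max_ending_here = 67, max_so_far = 67
Position 5 (value 17): max_ending_here = 84, max_so_far = 84
Position 6 (value 11): max_ending_here = 95, max_so_far = 95
Position 7 (value -8): max_ending_here = 87, max_so_far = 95
Position 8 (value -16): max_ending_here = 71, max_so_far = 95
Position 9 (value 15): max_ending_here = 86, max_so_far = 95

Maximum subarray: [12, 20, 15, 20, 17, 11]
Maximum sum: 95

The maximum subarray is [12, 20, 15, 20, 17, 11] with sum 95. This subarray runs from index 1 to index 6.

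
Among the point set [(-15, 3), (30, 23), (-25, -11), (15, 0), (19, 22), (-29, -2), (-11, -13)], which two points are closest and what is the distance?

Computing all pairwise distances among 7 points:

d((-15, 3), (30, 23)) = 49.2443
d((-15, 3), (-25, -11)) = 17.2047
d((-15, 3), (15, 0)) = 30.1496
d((-15, 3), (19, 22)) = 38.9487
d((-15, 3), (-29, -2)) = 14.8661
d((-15, 3), (-11, -13)) = 16.4924
d((30, 23), (-25, -11)) = 64.6607
d((30, 23), (15, 0)) = 27.4591
d((30, 23), (19, 22)) = 11.0454
d((30, 23), (-29, -2)) = 64.0781
d((30, 23), (-11, -13)) = 54.5619
d((-25, -11), (15, 0)) = 41.4849
d((-25, -11), (19, 22)) = 55.0
d((-25, -11), (-29, -2)) = 9.8489 <-- minimum
d((-25, -11), (-11, -13)) = 14.1421
d((15, 0), (19, 22)) = 22.3607
d((15, 0), (-29, -2)) = 44.0454
d((15, 0), (-11, -13)) = 29.0689
d((19, 22), (-29, -2)) = 53.6656
d((19, 22), (-11, -13)) = 46.0977
d((-29, -2), (-11, -13)) = 21.095

Closest pair: (-25, -11) and (-29, -2) with distance 9.8489

The closest pair is (-25, -11) and (-29, -2) with Euclidean distance 9.8489. For 7 points, brute-force pairwise comparison is shown above. For large n, the divide-and-conquer algorithm (sort by x, recurse on halves, check the dividing strip) achieves O(n log n).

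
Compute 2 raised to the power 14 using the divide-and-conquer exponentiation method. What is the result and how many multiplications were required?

Computing 2^14 by squaring (build up from 2^1; each line after the first costs one multiplication):

2^1 = 2
2^2 = (2^1)^2 = 2^2 = 4
2^3 = 2 * 2^2 = 2 * 4 = 8
2^6 = (2^3)^2 = 8^2 = 64
2^7 = 2 * 2^6 = 2 * 64 = 128
2^14 = (2^7)^2 = 128^2 = 16384

Result: 16384
Multiplications needed: 5 (5 lines after 2^1)

2^14 = 16384. Using exponentiation by squaring, this requires 5 multiplications. The key idea: if the exponent is even, square the half-power; if odd, multiply by the base once.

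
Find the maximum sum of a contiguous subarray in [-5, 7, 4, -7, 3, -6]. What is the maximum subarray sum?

Using Kadane's algorithm on [-5, 7, 4, -7, 3, -6]:

Scanning through the array:
Position 1 (value 7): max_ending_here = 7, max_so_far = 7
Position 2 (value 4): max_ending_here = 11, max_so_far = 11
Position 3 (value -7): max_ending_here = 4, max_so_far = 11
Position 4 (value 3): max_ending_here = 7, max_so_far = 11
Position 5 (value -6): max_ending_here = 1, max_so_far = 11

Maximum subarray: [7, 4]
Maximum sum: 11

The maximum subarray is [7, 4] with sum 11. This subarray runs from index 1 to index 2.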